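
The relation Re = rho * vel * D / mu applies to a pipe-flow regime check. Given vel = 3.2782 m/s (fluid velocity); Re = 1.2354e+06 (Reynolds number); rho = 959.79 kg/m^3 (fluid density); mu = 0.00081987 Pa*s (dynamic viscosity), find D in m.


D = Re * mu / (rho * vel)
D = 1.2354e+06 * 0.00081987 / (959.79 * 3.2782)
D = 0.32191 m


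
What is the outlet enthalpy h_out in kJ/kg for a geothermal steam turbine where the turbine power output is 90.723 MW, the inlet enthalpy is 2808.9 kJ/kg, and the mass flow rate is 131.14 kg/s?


h_out = h_in - P * 1000 / mdot
h_out = 2808.9 - 90.723 * 1000 / 131.14
h_out = 2117.1 kJ/kg


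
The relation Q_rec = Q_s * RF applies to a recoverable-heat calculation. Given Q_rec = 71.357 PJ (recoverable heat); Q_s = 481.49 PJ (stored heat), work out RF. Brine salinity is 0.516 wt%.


RF = Q_rec / Q_s
RF = 71.357 / 481.49
RF = 0.14820


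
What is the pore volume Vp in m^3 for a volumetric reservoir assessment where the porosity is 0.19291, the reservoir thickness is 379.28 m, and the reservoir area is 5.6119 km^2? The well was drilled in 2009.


Vp = A * 1e6 * hr * phi
Vp = 5.6119 * 1e6 * 379.28 * 0.19291
Vp = 4.1061e+08 m^3


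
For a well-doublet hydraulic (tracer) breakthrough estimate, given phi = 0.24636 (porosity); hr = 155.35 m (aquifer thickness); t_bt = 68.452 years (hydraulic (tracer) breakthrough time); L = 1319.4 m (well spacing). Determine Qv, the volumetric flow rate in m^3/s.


Qv = pi*hr*phi*L^2 / (3*t_bt*365.25*86400)
Qv = pi*155.35*0.24636*1319.4^2 / (3*68.452*365.25*86400)
Qv = 0.032298 m^3/s


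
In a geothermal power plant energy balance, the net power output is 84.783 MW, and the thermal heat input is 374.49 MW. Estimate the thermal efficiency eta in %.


eta = W_net / Q_in * 100
eta = 84.783 / 374.49 * 100
eta = 22.640 %


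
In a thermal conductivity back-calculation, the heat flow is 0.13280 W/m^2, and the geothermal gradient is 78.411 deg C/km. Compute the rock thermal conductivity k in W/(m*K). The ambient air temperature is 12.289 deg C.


k = q / (grad / 1000)
k = 0.13280 / (78.411 / 1000)
k = 1.6936 W/(m*K)


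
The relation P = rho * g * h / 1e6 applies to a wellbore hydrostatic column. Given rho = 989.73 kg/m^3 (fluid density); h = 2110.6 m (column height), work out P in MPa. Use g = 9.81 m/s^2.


P = rho * g * h / 1e6
P = 989.73 * 9.81 * 2110.6 / 1e6
P = 20.492 MPa


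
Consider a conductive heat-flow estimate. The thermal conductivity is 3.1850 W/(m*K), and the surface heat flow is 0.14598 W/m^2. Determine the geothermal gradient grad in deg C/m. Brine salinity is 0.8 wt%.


grad = q * 1000 / k
grad = 0.14598 * 1000 / 3.1850
grad = 45.83359 deg C/km
Convert: 45.83359 deg C/km * 0.001 = 0.045834 deg C/m
grad = 0.045834 deg C/m


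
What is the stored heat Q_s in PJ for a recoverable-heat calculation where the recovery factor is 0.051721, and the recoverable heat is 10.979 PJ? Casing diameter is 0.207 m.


Q_s = Q_rec / RF
Q_s = 10.979 / 0.051721
Q_s = 212.27 PJ


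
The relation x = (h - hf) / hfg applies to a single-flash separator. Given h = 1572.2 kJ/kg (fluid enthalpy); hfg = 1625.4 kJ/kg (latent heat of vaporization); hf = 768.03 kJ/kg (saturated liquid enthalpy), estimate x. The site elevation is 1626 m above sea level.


x = (h - hf) / hfg
x = (1572.2 - 768.03) / 1625.4
x = 0.49475


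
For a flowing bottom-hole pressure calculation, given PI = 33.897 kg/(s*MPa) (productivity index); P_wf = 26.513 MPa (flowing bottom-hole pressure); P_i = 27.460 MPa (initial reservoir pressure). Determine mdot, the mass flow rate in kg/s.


mdot = (P_i - P_wf) * PI
mdot = (27.460 - 26.513) * 33.897
mdot = 32.100 kg/s


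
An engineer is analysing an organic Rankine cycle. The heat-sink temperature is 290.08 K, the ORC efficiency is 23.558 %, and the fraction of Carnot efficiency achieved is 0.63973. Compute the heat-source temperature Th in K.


Th = Tc / (1 - (eta_orc/100)/f)
Th = 290.08 / (1 - (23.558/100)/0.63973)
Th = 459.17 K


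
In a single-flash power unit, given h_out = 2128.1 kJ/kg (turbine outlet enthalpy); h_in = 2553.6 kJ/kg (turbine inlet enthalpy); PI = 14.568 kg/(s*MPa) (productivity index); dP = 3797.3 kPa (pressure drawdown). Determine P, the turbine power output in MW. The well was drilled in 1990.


Step 1: mdot = PI * dP / 1000 = 14.568 * 3797.3 / 1000 = 55.31907 kg/s
Step 2: P = mdot*(h_in - h_out)/1000 = 55.31907*(2553.6 - 2128.1)/1000 = 23.538 MW
P = 23.538 MW


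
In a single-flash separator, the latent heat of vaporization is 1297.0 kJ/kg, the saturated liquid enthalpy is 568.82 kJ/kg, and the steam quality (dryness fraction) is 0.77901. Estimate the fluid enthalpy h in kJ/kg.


h = hf + x * hfg
h = 568.82 + 0.77901 * 1297.0
h = 1579.2 kJ/kg


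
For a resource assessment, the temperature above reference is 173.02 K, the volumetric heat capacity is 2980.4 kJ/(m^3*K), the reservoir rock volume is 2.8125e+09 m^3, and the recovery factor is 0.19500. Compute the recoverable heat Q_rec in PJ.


Step 1: Q_s = Vr*rhoc*dT/1e12 = 2.8125e+09*2980.4*173.02/1e12 = 1450.319 PJ
Step 2: Q_rec = Q_s * RF = 1450.319 * 0.195 = 282.81 PJ
Q_rec = 282.81 PJ


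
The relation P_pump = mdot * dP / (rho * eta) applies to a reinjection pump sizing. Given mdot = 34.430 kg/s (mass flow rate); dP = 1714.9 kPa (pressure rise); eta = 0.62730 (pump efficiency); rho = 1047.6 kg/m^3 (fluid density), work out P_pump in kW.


P_pump = mdot * dP / (rho * eta)
P_pump = 34.430 * 1714.9 / (1047.6 * 0.62730)
P_pump = 89.847 kW


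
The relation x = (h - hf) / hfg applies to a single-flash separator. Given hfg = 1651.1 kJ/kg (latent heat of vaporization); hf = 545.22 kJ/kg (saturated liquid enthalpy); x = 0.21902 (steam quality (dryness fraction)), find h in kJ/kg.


h = hf + x * hfg
h = 545.22 + 0.21902 * 1651.1
h = 906.84 kJ/kg


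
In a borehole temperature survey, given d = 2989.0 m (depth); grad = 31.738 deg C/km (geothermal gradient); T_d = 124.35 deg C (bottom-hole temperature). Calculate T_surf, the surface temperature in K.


T_surf = T_d - grad * d / 1000
T_surf = 124.35 - 31.738 * 2989.0 / 1000
T_surf = 29.48512 deg C
Convert to K: 29.48512 + 273.15 = 302.64 K
T_surf = 302.64 K


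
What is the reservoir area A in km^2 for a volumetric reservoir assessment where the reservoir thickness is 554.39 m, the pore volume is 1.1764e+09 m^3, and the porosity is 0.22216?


A = Vp / (1e6 * hr * phi)
A = 1.1764e+09 / (1e6 * 554.39 * 0.22216)
A = 9.5515 km^2


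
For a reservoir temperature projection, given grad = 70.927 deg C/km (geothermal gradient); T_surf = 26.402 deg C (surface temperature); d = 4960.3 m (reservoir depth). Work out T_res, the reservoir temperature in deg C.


T_res = T_surf + grad * d / 1000
T_res = 26.402 + 70.927 * 4960.3 / 1000
T_res = 378.22 deg C


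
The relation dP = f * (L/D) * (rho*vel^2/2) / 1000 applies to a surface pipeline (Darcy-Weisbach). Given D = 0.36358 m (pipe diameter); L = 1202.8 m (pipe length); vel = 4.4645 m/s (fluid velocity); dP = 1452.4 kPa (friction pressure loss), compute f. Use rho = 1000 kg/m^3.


f = dP*1000 / ((L/D)*(rho*vel^2/2))
f = 1452.4*1000 / ((1202.8/0.36358)*(1000*4.4645^2/2))
f = 0.044053


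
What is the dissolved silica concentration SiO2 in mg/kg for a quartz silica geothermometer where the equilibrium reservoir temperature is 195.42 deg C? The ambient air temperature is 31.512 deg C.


SiO2 = 10^(5.19 - 1309/(T_eq + 273.15))
SiO2 = 10^(5.19 - 1309/(195.42 + 273.15))
SiO2 = 249.11 mg/kg


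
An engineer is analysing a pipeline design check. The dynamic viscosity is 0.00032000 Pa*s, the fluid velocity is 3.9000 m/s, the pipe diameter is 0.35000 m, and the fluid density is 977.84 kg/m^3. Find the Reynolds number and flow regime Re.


Step 1: Re = rho*vel*D/mu = 977.84*3.9*0.35/0.00032 = 4.1711e+06
Step 2: Re = 4.1711e+06 > 4000, so flow is turbulent.
Re = 4.1711e+06 (turbulent)


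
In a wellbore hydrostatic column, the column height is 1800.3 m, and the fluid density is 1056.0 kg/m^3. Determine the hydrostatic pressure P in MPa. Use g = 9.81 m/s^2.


P = rho * g * h / 1e6
P = 1056.0 * 9.81 * 1800.3 / 1e6
P = 18.650 MPa


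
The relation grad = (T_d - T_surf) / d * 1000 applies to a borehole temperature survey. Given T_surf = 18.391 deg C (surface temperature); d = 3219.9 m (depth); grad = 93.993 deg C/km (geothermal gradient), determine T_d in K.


T_d = T_surf + grad * d / 1000
T_d = 18.391 + 93.993 * 3219.9 / 1000
T_d = 321.0391 deg C
Convert to K: 321.0391 + 273.15 = 594.19 K
T_d = 594.19 K


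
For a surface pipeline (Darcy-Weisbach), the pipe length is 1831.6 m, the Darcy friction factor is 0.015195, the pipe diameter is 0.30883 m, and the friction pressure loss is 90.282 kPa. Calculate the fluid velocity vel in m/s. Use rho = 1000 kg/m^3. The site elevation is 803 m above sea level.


vel = sqrt(dP*1000*2*D / (f*L*rho))
vel = sqrt(90.282*1000*2*0.30883 / (0.015195*1831.6*1000))
vel = 1.4155 m/s


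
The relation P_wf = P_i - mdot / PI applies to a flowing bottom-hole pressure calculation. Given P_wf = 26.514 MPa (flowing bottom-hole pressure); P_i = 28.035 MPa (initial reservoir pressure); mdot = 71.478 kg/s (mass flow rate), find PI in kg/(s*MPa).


PI = mdot / (P_i - P_wf)
PI = 71.478 / (28.035 - 26.514)
PI = 46.994 kg/(s*MPa)


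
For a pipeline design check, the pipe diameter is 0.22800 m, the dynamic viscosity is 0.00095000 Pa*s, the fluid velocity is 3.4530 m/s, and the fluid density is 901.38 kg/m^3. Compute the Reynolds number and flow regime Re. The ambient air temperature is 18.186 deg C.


Step 1: Re = rho*vel*D/mu = 901.38*3.453*0.228/0.00095 = 7.4699e+05
Step 2: Re = 7.4699e+05 > 4000, so flow is turbulent.
Re = 7.4699e+05 (turbulent)


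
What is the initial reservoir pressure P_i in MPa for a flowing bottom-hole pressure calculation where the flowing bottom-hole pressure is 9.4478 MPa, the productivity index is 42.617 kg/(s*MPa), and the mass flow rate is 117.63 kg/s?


P_i = P_wf + mdot / PI
P_i = 9.4478 + 117.63 / 42.617
P_i = 12.208 MPa


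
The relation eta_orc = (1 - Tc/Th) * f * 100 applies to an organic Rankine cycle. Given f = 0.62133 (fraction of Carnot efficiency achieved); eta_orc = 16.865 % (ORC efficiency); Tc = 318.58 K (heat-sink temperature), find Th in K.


Th = Tc / (1 - (eta_orc/100)/f)
Th = 318.58 / (1 - (16.865/100)/0.62133)
Th = 437.27 K


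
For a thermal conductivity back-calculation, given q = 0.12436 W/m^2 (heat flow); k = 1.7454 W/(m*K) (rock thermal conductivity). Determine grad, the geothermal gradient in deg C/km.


grad = q / k * 1000
grad = 0.12436 / 1.7454 * 1000
grad = 71.250 deg C/km


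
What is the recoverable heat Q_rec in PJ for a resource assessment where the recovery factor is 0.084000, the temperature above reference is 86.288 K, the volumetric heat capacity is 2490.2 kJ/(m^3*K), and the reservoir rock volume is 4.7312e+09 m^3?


Step 1: Q_s = Vr*rhoc*dT/1e12 = 4.7312e+09*2490.2*86.288/1e12 = 1016.614 PJ
Step 2: Q_rec = Q_s * RF = 1016.614 * 0.084 = 85.396 PJ
Q_rec = 85.396 PJ


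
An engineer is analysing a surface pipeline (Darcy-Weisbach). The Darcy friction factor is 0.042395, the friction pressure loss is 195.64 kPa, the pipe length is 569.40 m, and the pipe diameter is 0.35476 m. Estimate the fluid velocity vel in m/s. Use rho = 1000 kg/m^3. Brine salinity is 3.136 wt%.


vel = sqrt(dP*1000*2*D / (f*L*rho))
vel = sqrt(195.64*1000*2*0.35476 / (0.042395*569.40*1000))
vel = 2.3980 m/s


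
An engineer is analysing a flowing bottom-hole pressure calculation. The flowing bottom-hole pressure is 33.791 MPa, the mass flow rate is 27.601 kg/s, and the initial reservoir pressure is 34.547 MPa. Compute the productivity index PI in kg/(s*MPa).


PI = mdot / (P_i - P_wf)
PI = 27.601 / (34.547 - 33.791)
PI = 36.509 kg/(s*MPa)


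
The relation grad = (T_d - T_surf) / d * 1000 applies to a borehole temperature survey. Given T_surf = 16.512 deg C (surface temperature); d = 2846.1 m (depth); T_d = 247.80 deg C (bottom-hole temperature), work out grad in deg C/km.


grad = (T_d - T_surf) / d * 1000
grad = (247.80 - 16.512) / 2846.1 * 1000
grad = 81.265 deg C/km


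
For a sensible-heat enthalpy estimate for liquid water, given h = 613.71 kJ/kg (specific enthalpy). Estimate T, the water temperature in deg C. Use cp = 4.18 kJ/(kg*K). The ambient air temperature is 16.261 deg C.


T = h / cp
T = 613.71 / 4.18
T = 146.82 deg C


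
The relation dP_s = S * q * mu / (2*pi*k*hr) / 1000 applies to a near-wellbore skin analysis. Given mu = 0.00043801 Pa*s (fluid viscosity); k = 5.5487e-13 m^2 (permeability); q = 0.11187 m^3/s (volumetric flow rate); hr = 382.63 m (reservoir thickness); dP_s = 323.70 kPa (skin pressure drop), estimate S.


S = dP_s * 1000 * 2*pi*k*hr / (q*mu)
S = 323.70 * 1000 * 2*pi*5.5487e-13*382.63 / (0.11187*0.00043801)
S = 8.8124


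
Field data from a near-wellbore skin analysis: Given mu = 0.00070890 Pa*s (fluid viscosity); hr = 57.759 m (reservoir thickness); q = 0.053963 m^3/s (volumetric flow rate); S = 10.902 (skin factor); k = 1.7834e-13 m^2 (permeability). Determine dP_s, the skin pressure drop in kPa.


dP_s = S * q * mu / (2*pi*k*hr) / 1000
dP_s = 10.902 * 0.053963 * 0.00070890 / (2*pi*1.7834e-13*57.759) / 1000
dP_s = 6443.8 kPa


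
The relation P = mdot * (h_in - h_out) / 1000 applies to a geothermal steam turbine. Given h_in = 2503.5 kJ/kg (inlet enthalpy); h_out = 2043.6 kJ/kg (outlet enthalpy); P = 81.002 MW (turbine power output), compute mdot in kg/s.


mdot = P * 1000 / (h_in - h_out)
mdot = 81.002 * 1000 / (2503.5 - 2043.6)
mdot = 176.13 kg/s


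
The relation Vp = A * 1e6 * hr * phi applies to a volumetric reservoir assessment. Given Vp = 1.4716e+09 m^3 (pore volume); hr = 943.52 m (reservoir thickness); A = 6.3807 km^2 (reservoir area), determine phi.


phi = Vp / (A * 1e6 * hr)
phi = 1.4716e+09 / (6.3807 * 1e6 * 943.52)
phi = 0.24444


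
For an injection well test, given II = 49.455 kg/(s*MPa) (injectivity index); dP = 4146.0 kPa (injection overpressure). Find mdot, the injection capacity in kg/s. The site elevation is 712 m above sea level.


mdot = II * dP / 1000
mdot = 49.455 * 4146.0 / 1000
mdot = 205.04 kg/s


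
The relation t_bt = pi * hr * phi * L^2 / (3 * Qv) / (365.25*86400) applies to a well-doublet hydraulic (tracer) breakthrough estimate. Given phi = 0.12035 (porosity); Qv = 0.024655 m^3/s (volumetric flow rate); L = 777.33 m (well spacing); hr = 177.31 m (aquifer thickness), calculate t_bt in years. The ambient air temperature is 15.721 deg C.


t_bt = pi * hr * phi * L^2 / (3 * Qv) / (365.25*86400)
t_bt = pi * 177.31 * 0.12035 * 777.33^2 / (3 * 0.024655) / (365.25*86400)
t_bt = 17.354 years


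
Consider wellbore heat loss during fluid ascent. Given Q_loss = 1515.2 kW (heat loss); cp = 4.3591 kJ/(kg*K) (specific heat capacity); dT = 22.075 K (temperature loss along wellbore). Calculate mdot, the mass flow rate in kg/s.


mdot = Q_loss / (cp * dT)
mdot = 1515.2 / (4.3591 * 22.075)
mdot = 15.746 kg/s


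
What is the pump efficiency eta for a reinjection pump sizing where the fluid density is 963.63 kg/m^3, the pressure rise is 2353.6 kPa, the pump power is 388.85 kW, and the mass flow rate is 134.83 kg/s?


eta = mdot * dP / (rho * P_pump)
eta = 134.83 * 2353.6 / (963.63 * 388.85)
eta = 0.84689


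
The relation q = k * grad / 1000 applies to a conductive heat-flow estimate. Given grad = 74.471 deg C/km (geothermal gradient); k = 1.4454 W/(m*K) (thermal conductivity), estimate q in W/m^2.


q = k * grad / 1000
q = 1.4454 * 74.471 / 1000
q = 0.10764 W/m^2


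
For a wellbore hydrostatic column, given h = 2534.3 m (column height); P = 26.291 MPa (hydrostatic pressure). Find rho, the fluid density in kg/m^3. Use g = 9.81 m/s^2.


rho = P * 1e6 / (g * h)
rho = 26.291 * 1e6 / (9.81 * 2534.3)
rho = 1057.5 kg/m^3


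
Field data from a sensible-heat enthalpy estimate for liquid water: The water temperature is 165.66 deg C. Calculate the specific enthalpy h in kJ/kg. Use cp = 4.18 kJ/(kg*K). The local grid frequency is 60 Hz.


h = cp * T
h = 4.18 * 165.66
h = 692.46 kJ/kg


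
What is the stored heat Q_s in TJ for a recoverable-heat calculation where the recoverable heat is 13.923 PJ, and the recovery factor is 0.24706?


Q_s = Q_rec / RF
Q_s = 13.923 / 0.24706
Q_s = 56.35473 PJ
Convert: 56.35473 PJ * 1000.0 = 56355 TJ
Q_s = 56355 TJ


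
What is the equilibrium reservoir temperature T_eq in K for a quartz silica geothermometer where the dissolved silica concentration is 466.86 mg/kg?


T_eq = 1309 / (5.19 - log10(SiO2)) - 273.15
T_eq = 1309 / (5.19 - log10(466.86)) - 273.15
T_eq = 246.1268 deg C
Convert to K: 246.1268 + 273.15 = 519.28 K
T_eq = 519.28 K


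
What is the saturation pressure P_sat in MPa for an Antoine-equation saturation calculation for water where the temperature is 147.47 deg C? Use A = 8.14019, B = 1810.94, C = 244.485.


P_sat = 10^(A - B/(C + T)) / 760 * 0.101325
P_sat = 10^(8.14019 - 1810.94/(244.485 + 147.47)) / 760 * 0.101325
P_sat = 0.44139 MPa


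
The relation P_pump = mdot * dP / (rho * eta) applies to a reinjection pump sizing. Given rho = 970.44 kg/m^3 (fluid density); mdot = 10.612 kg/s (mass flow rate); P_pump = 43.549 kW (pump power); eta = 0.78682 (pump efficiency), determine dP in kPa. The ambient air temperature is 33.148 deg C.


dP = P_pump * rho * eta / mdot
dP = 43.549 * 970.44 * 0.78682 / 10.612
dP = 3133.5 kPa


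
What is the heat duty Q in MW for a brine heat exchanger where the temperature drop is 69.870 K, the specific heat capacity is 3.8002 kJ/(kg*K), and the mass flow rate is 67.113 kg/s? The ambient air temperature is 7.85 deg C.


Q = mdot * cp * dT / 1000
Q = 67.113 * 3.8002 * 69.870 / 1000
Q = 17.820 MW


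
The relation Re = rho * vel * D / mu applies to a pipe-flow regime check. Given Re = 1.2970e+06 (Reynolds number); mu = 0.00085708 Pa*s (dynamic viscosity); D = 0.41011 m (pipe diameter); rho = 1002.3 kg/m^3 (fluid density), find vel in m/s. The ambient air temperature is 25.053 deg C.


vel = Re * mu / (rho * D)
vel = 1.2970e+06 * 0.00085708 / (1002.3 * 0.41011)
vel = 2.7044 m/s


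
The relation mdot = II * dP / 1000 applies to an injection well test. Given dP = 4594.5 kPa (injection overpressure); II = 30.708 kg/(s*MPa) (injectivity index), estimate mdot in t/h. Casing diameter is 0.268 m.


mdot = II * dP / 1000
mdot = 30.708 * 4594.5 / 1000
mdot = 141.0879 kg/s
Convert: 141.0879 kg/s * 3.6 = 507.92 t/h
mdot = 507.92 t/h


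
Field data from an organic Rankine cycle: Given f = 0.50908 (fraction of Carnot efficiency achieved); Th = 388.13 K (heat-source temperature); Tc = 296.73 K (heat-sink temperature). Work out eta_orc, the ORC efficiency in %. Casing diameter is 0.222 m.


eta_orc = (1 - Tc/Th) * f * 100
eta_orc = (1 - 296.73/388.13) * 0.50908 * 100
eta_orc = 11.988 %


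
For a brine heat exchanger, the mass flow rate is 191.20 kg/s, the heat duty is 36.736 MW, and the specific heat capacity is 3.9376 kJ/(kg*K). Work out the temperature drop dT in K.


dT = Q * 1000 / (mdot * cp)
dT = 36.736 * 1000 / (191.20 * 3.9376)
dT = 48.795 K


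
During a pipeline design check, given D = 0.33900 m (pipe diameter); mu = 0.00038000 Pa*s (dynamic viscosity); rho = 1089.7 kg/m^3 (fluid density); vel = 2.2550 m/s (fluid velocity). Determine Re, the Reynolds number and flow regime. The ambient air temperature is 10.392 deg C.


Step 1: Re = rho*vel*D/mu = 1089.7*2.255*0.339/0.00038 = 2.1921e+06
Step 2: Re = 2.1921e+06 > 4000, so flow is turbulent.
Re = 2.1921e+06 (turbulent)


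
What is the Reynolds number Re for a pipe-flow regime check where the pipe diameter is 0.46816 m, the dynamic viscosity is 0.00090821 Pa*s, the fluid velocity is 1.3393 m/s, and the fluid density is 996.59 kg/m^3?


Re = rho * vel * D / mu
Re = 996.59 * 1.3393 * 0.46816 / 0.00090821
Re = 6.8802e+05


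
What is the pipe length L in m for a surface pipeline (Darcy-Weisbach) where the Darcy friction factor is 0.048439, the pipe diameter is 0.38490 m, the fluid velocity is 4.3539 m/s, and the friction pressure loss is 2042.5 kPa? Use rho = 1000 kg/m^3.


L = dP*1000*D / (f*rho*vel^2/2)
L = 2042.5*1000*0.38490 / (0.048439*1000*4.3539^2/2)
L = 1712.3 m


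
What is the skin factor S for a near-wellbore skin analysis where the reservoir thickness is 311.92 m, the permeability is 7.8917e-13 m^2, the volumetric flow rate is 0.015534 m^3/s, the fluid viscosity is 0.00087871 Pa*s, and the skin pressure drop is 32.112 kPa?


S = dP_s * 1000 * 2*pi*k*hr / (q*mu)
S = 32.112 * 1000 * 2*pi*7.8917e-13*311.92 / (0.015534*0.00087871)
S = 3.6386


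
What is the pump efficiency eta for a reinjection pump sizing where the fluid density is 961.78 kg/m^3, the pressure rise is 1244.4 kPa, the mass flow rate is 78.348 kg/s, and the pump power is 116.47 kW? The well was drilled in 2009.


eta = mdot * dP / (rho * P_pump)
eta = 78.348 * 1244.4 / (961.78 * 116.47)
eta = 0.87036


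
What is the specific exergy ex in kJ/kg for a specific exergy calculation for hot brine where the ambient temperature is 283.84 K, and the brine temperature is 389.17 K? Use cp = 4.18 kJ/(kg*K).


ex = cp * ((T_b - T_0) - T_0 * ln(T_b/T_0))
ex = 4.18 * ((389.17 - 283.84) - 283.84 * ln(389.17/283.84))
ex = 65.829 kJ/kg


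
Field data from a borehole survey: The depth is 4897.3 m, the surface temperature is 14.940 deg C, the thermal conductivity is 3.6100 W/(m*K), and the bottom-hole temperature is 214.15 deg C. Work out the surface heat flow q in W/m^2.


Step 1: grad = (T_d - T_surf)/d * 1000 = (214.15 - 14.94)/4897.3 * 1000 = 40.67752 deg C/km
Step 2: q = k * grad / 1000 = 3.61 * 40.67752 / 1000 = 0.14685 W/m^2
q = 0.14685 W/m^2


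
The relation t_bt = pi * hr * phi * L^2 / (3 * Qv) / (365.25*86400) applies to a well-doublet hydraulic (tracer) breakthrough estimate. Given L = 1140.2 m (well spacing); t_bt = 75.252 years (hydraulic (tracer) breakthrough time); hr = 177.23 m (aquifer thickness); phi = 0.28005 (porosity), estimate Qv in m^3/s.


Qv = pi*hr*phi*L^2 / (3*t_bt*365.25*86400)
Qv = pi*177.23*0.28005*1140.2^2 / (3*75.252*365.25*86400)
Qv = 0.028454 m^3/s


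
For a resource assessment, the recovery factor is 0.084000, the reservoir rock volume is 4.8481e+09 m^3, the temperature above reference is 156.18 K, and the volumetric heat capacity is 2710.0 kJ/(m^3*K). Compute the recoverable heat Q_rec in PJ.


Step 1: Q_s = Vr*rhoc*dT/1e12 = 4.8481e+09*2710.0*156.18/1e12 = 2051.948 PJ
Step 2: Q_rec = Q_s * RF = 2051.948 * 0.084 = 172.36 PJ
Q_rec = 172.36 PJ


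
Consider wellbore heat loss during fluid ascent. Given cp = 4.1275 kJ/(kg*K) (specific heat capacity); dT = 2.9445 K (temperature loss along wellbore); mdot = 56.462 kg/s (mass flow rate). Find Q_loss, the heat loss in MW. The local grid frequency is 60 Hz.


Q_loss = mdot * cp * dT
Q_loss = 56.462 * 4.1275 * 2.9445
Q_loss = 686.2066 kW
Convert: 686.2066 kW * 0.001 = 0.68621 MW
Q_loss = 0.68621 MW


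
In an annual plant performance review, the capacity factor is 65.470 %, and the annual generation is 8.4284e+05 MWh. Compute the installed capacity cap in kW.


cap = E_a / (CF/100 * 8760)
cap = 8.4284e+05 / (65.470/100 * 8760)
cap = 146.9598 MW
Convert: 146.9598 MW * 1000.0 = 1.4696e+05 kW
cap = 1.4696e+05 kW


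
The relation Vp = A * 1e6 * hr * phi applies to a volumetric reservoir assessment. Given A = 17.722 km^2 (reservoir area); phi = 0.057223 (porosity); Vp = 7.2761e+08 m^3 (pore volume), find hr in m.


hr = Vp / (A * 1e6 * phi)
hr = 7.2761e+08 / (17.722 * 1e6 * 0.057223)
hr = 717.49 m


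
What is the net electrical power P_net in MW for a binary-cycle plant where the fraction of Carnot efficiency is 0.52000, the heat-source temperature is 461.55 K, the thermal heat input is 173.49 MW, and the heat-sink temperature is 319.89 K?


Step 1: eta = (1 - Tc/Th)*f = (1 - 319.89/461.55)*0.52 = 0.1595996
Step 2: P_net = eta * Q_in = 0.1595996 * 173.49 = 27.689 MW
P_net = 27.689 MW


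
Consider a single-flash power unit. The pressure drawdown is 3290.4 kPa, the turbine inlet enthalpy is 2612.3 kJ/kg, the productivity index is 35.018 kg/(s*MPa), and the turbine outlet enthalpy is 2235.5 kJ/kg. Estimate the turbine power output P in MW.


Step 1: mdot = PI * dP / 1000 = 35.018 * 3290.4 / 1000 = 115.2232 kg/s
Step 2: P = mdot*(h_in - h_out)/1000 = 115.2232*(2612.3 - 2235.5)/1000 = 43.416 MW
P = 43.416 MW


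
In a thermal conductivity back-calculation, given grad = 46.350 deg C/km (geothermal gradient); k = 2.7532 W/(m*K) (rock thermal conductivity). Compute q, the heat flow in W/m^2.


q = k * grad / 1000
q = 2.7532 * 46.350 / 1000
q = 0.12761 W/m^2


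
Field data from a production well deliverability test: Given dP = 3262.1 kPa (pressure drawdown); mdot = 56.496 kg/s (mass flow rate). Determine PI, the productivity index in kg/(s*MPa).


PI = mdot * 1000 / dP
PI = 56.496 * 1000 / 3262.1
PI = 17.319 kg/(s*MPa)


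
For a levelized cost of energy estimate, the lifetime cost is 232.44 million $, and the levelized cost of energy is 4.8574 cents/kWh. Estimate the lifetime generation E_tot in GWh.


E_tot = C_tot / LCOE * 100
E_tot = 232.44 / 4.8574 * 100
E_tot = 4785.3 GWh


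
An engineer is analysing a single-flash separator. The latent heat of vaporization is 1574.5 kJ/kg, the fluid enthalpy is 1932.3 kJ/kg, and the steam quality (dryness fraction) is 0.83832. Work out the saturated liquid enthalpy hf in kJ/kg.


hf = h - x * hfg
hf = 1932.3 - 0.83832 * 1574.5
hf = 612.37 kJ/kg


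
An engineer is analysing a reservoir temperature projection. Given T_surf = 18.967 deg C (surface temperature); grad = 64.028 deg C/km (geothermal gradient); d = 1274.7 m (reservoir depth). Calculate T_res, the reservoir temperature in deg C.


T_res = T_surf + grad * d / 1000
T_res = 18.967 + 64.028 * 1274.7 / 1000
T_res = 100.58 deg C


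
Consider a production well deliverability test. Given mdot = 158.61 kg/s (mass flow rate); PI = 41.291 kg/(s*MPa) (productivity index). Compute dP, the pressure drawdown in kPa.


dP = mdot * 1000 / PI
dP = 158.61 * 1000 / 41.291
dP = 3841.3 kPa


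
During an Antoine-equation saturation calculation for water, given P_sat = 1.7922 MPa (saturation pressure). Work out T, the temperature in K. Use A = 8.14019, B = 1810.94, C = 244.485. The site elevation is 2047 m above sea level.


T = B / (A - log10(P_sat * 760 / 0.101325)) - C
T = 1810.94 / (8.14019 - log10(1.7922 * 760 / 0.101325)) - 244.485
T = 206.9289 deg C
Convert to K: 206.9289 + 273.15 = 480.08 K
T = 480.08 K


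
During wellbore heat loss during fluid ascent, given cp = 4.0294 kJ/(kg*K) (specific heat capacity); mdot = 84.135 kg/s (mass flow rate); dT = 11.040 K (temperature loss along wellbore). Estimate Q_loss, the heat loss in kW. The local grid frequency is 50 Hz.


Q_loss = mdot * cp * dT
Q_loss = 84.135 * 4.0294 * 11.040
Q_loss = 3742.7 kW


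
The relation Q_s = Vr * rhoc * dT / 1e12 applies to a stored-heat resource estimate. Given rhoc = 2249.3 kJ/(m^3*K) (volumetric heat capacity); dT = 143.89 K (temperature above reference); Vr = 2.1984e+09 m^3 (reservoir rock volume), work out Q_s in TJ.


Q_s = Vr * rhoc * dT / 1e12
Q_s = 2.1984e+09 * 2249.3 * 143.89 / 1e12
Q_s = 711.5161 PJ
Convert: 711.5161 PJ * 1000.0 = 7.1152e+05 TJ
Q_s = 7.1152e+05 TJ


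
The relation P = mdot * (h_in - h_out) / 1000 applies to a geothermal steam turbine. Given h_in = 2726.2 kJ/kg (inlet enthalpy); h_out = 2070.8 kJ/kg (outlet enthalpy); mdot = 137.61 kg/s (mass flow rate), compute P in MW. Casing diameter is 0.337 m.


P = mdot * (h_in - h_out) / 1000
P = 137.61 * (2726.2 - 2070.8) / 1000
P = 90.190 MW


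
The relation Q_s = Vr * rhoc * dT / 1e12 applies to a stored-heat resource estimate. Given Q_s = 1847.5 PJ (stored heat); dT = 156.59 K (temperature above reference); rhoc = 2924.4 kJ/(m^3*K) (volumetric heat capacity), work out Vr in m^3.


Vr = Q_s * 1e12 / (rhoc * dT)
Vr = 1847.5 * 1e12 / (2924.4 * 156.59)
Vr = 4.0344e+09 m^3


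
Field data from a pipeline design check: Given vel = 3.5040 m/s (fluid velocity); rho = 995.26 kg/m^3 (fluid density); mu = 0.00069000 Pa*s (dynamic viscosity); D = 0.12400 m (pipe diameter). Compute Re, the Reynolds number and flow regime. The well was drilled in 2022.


Step 1: Re = rho*vel*D/mu = 995.26*3.504*0.124/0.00069 = 6.2672e+05
Step 2: Re = 6.2672e+05 > 4000, so flow is turbulent.
Re = 6.2672e+05 (turbulent)


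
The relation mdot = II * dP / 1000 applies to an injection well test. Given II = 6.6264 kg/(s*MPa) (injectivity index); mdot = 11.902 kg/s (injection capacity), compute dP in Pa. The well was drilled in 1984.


dP = mdot * 1000 / II
dP = 11.902 * 1000 / 6.6264
dP = 1796.149 kPa
Convert: 1796.149 kPa * 1000.0 = 1.7961e+06 Pa
dP = 1.7961e+06 Pa


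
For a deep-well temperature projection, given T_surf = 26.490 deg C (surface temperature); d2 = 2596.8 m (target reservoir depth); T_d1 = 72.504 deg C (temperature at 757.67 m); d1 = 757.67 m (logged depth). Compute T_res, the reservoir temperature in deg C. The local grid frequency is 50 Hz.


Step 1: grad = (T_d1 - T_surf)/d1 * 1000 = (72.504 - 26.49)/757.67 * 1000 = 60.73093 deg C/km
Step 2: T_res = T_surf + grad*d2/1000 = 26.49 + 60.73093*2596.8/1000 = 184.20 deg C
T_res = 184.20 deg C


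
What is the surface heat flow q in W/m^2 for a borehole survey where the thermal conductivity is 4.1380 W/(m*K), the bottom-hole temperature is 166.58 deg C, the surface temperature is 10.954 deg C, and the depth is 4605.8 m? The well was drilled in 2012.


Step 1: grad = (T_d - T_surf)/d * 1000 = (166.58 - 10.954)/4605.8 * 1000 = 33.78914 deg C/km
Step 2: q = k * grad / 1000 = 4.138 * 33.78914 / 1000 = 0.13982 W/m^2
q = 0.13982 W/m^2


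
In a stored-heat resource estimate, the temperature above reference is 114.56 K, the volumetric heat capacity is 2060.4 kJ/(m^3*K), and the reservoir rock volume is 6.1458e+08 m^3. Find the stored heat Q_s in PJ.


Q_s = Vr * rhoc * dT / 1e12
Q_s = 6.1458e+08 * 2060.4 * 114.56 / 1e12
Q_s = 145.07 PJ


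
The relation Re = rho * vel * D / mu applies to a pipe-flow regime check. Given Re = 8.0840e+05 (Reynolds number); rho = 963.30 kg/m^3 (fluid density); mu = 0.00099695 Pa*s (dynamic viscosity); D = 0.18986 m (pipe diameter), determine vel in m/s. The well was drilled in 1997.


vel = Re * mu / (rho * D)
vel = 8.0840e+05 * 0.00099695 / (963.30 * 0.18986)
vel = 4.4066 m/s


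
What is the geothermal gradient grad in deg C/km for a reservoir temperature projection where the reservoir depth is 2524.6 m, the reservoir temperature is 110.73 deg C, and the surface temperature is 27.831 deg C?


grad = (T_res - T_surf) / d * 1000
grad = (110.73 - 27.831) / 2524.6 * 1000
grad = 32.836 deg C/km


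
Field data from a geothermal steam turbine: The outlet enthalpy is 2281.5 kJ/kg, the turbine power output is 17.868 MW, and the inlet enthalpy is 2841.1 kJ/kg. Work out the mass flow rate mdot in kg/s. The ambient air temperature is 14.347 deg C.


mdot = P * 1000 / (h_in - h_out)
mdot = 17.868 * 1000 / (2841.1 - 2281.5)
mdot = 31.930 kg/s


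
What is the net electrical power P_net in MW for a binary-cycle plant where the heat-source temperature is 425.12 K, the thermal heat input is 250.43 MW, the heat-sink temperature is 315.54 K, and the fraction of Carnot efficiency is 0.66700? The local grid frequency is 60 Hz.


Step 1: eta = (1 - Tc/Th)*f = (1 - 315.54/425.12)*0.667 = 0.1719276
Step 2: P_net = eta * Q_in = 0.1719276 * 250.43 = 43.056 MW
P_net = 43.056 MW


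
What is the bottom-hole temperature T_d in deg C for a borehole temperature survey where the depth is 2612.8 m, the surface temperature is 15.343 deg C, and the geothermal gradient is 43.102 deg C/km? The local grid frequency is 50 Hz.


T_d = T_surf + grad * d / 1000
T_d = 15.343 + 43.102 * 2612.8 / 1000
T_d = 127.96 deg C


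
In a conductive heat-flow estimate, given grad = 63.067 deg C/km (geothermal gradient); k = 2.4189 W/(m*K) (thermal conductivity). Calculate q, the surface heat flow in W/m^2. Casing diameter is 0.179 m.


q = k * grad / 1000
q = 2.4189 * 63.067 / 1000
q = 0.15255 W/m^2


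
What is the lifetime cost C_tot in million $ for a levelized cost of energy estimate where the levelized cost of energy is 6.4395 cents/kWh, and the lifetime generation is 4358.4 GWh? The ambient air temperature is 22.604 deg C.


C_tot = LCOE / 100 * E_tot
C_tot = 6.4395 / 100 * 4358.4
C_tot = 280.66 million $


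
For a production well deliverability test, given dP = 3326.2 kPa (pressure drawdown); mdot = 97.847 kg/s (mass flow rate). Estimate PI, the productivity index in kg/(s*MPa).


PI = mdot * 1000 / dP
PI = 97.847 * 1000 / 3326.2
PI = 29.417 kg/(s*MPa)


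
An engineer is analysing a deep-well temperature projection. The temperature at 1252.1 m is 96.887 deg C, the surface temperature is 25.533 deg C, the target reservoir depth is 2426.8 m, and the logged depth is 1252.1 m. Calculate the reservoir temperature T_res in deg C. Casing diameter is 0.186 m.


Step 1: grad = (T_d1 - T_surf)/d1 * 1000 = (96.887 - 25.533)/1252.1 * 1000 = 56.98746 deg C/km
Step 2: T_res = T_surf + grad*d2/1000 = 25.533 + 56.98746*2426.8/1000 = 163.83 deg C
T_res = 163.83 deg C


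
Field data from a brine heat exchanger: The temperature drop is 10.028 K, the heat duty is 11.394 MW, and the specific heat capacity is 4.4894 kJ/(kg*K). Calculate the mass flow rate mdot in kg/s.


mdot = Q * 1000 / (cp * dT)
mdot = 11.394 * 1000 / (4.4894 * 10.028)
mdot = 253.09 kg/s


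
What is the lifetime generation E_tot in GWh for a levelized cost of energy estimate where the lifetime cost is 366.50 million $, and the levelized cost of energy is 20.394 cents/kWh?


E_tot = C_tot / LCOE * 100
E_tot = 366.50 / 20.394 * 100
E_tot = 1797.1 GWh


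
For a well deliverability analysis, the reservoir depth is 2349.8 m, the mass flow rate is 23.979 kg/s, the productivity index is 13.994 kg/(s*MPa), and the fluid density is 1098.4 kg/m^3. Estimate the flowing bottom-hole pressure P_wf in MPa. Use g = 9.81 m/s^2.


Step 1: P_i = rho*g*h/1e6 = 1098.4*9.81*2349.8/1e6 = 25.31981 MPa
Step 2: P_wf = P_i - mdot/PI = 25.31981 - 23.979/13.994 = 23.606 MPa
P_wf = 23.606 MPa


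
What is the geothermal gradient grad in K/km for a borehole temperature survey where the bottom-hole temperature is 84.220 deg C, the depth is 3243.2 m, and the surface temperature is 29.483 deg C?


grad = (T_d - T_surf) / d * 1000
grad = (84.220 - 29.483) / 3243.2 * 1000
grad = 16.87747 deg C/km
Convert: 16.87747 deg C/km * 1.0 = 16.877 K/km
grad = 16.877 K/km


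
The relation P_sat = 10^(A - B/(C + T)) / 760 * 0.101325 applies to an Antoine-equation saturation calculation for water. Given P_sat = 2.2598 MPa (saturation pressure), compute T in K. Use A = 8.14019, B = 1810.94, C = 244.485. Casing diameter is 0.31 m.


T = B / (A - log10(P_sat * 760 / 0.101325)) - C
T = 1810.94 / (8.14019 - log10(2.2598 * 760 / 0.101325)) - 244.485
T = 218.5499 deg C
Convert to K: 218.5499 + 273.15 = 491.70 K
T = 491.70 K


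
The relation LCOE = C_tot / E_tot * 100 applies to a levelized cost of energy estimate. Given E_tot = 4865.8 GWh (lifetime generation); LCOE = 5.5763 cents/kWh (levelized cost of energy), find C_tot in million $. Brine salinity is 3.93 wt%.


C_tot = LCOE / 100 * E_tot
C_tot = 5.5763 / 100 * 4865.8
C_tot = 271.33 million $


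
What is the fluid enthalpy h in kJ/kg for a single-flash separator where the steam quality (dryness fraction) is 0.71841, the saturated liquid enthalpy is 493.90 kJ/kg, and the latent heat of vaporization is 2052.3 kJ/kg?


h = hf + x * hfg
h = 493.90 + 0.71841 * 2052.3
h = 1968.3 kJ/kg


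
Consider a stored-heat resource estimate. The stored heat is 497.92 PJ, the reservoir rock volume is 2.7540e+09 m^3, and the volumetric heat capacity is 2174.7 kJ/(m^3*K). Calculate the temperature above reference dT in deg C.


dT = Q_s * 1e12 / (Vr * rhoc)
dT = 497.92 * 1e12 / (2.7540e+09 * 2174.7)
dT = 83.13737 K
Convert (temperature difference, 1 K = 1 deg C): 83.13737 K = 83.13737 deg C
dT = 83.137 deg C


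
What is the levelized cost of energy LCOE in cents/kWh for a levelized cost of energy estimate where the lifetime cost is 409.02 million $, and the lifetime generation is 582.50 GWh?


LCOE = C_tot / E_tot * 100
LCOE = 409.02 / 582.50 * 100
LCOE = 70.218 cents/kWh


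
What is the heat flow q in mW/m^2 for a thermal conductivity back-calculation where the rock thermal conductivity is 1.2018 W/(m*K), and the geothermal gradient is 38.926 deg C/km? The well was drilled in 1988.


q = k * grad / 1000
q = 1.2018 * 38.926 / 1000
q = 0.04678127 W/m^2
Convert: 0.04678127 W/m^2 * 1000.0 = 46.781 mW/m^2
q = 46.781 mW/m^2


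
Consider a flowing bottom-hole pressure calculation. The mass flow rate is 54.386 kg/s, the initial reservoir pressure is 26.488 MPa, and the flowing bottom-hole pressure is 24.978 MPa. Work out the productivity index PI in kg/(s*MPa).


PI = mdot / (P_i - P_wf)
PI = 54.386 / (26.488 - 24.978)
PI = 36.017 kg/(s*MPa)


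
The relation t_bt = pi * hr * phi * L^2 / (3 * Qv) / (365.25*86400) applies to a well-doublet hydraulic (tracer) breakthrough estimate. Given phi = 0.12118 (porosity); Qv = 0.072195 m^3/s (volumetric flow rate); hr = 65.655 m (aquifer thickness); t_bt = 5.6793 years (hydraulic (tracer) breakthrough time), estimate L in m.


L = sqrt(t_bt*365.25*86400*3*Qv / (pi*hr*phi))
L = sqrt(5.6793*365.25*86400*3*0.072195 / (pi*65.655*0.12118))
L = 1246.2 m


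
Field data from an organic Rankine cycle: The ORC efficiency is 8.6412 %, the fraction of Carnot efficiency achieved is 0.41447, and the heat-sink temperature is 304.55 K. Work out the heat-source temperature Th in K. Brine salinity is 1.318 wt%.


Th = Tc / (1 - (eta_orc/100)/f)
Th = 304.55 / (1 - (8.6412/100)/0.41447)
Th = 384.77 K


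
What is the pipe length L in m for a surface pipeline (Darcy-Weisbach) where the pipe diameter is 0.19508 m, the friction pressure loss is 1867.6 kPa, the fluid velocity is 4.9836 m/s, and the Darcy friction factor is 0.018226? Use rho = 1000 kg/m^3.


L = dP*1000*D / (f*rho*vel^2/2)
L = 1867.6*1000*0.19508 / (0.018226*1000*4.9836^2/2)
L = 1609.7 m


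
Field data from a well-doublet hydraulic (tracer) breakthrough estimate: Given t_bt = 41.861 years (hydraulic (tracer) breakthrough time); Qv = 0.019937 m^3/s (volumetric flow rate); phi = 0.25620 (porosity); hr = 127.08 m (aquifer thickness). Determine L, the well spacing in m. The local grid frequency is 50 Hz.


L = sqrt(t_bt*365.25*86400*3*Qv / (pi*hr*phi))
L = sqrt(41.861*365.25*86400*3*0.019937 / (pi*127.08*0.25620))
L = 878.91 m


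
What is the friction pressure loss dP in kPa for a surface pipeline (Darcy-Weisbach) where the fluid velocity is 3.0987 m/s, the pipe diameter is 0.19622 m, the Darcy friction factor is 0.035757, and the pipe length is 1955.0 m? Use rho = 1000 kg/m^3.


dP = f * (L/D) * (rho*vel^2/2) / 1000
dP = 0.035757 * (1955.0/0.19622) * (1000*3.0987^2/2) / 1000
dP = 1710.4 kPa


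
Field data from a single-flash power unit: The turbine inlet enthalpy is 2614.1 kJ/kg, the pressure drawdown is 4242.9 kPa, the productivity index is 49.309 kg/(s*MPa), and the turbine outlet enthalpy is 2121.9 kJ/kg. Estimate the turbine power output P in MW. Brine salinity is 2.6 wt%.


Step 1: mdot = PI * dP / 1000 = 49.309 * 4242.9 / 1000 = 209.2132 kg/s
Step 2: P = mdot*(h_in - h_out)/1000 = 209.2132*(2614.1 - 2121.9)/1000 = 102.97 MW
P = 102.97 MW


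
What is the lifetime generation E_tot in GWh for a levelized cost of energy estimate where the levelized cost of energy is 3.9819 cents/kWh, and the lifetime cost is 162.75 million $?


E_tot = C_tot / LCOE * 100
E_tot = 162.75 / 3.9819 * 100
E_tot = 4087.2 GWh


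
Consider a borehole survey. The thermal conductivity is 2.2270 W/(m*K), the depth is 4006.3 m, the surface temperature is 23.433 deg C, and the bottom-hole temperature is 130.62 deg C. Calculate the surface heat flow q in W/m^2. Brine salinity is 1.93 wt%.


Step 1: grad = (T_d - T_surf)/d * 1000 = (130.62 - 23.433)/4006.3 * 1000 = 26.75461 deg C/km
Step 2: q = k * grad / 1000 = 2.227 * 26.75461 / 1000 = 0.059583 W/m^2
q = 0.059583 W/m^2
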